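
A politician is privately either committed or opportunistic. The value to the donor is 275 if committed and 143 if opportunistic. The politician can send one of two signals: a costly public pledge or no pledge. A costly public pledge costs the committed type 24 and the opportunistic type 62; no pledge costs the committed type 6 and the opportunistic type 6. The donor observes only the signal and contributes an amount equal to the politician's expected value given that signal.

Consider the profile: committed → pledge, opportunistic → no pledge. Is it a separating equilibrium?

No

Under separation the donor infers type exactly: pledge → committed (pays 275), no pledge → opportunistic (pays 143).
Committed: pledge gives 275 − 24 = 251; no pledge gives 143 − 6 = 137. No deviation. ✓
Opportunistic: no pledge gives 143 − 6 = 137; pledge gives 275 − 62 = 213. Would deviate. ✗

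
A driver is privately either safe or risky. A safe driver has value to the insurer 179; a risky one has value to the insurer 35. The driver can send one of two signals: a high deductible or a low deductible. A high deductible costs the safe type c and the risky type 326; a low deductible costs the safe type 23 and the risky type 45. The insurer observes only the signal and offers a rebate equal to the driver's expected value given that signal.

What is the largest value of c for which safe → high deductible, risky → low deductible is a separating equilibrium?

167

Under separation: high deductible → safe (pays 179); low deductible → risky (pays 35).
Risky: 35 − 45 = -10 ≥ 179 − 326 = -147. Holds regardless of c. ✓
Safe: 179 − c ≥ 35 − 23, so c ≤ 179 − 12 = 167.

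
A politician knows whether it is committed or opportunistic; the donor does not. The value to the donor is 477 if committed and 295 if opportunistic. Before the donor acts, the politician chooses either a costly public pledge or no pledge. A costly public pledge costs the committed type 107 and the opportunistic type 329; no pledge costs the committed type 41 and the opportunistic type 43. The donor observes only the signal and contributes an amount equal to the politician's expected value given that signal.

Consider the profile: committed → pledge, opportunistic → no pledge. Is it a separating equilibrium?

Yes

If types separate, pledge earns payment 477 and no pledge earns 295.
Committed: pledge gives 477 − 107 = 370; no pledge gives 295 − 41 = 254. No deviation. ✓
Opportunistic: no pledge gives 295 − 43 = 252; pledge gives 477 − 329 = 148. No deviation. ✓
Both incentive constraints hold.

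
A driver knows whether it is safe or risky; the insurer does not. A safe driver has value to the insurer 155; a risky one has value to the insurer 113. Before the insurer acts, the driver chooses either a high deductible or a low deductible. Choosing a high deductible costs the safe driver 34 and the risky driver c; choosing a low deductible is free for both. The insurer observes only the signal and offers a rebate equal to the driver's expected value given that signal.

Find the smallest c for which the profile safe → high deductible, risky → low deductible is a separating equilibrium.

42

Under separation: high deductible → safe (pays 155); low deductible → risky (pays 113).
Safe: 155 − 34 = 121 ≥ 113 − 0 = 113. Holds regardless of c. ✓
Risky: 113 − 0 ≥ 155 − c, so c ≥ 155 − 113 = 42.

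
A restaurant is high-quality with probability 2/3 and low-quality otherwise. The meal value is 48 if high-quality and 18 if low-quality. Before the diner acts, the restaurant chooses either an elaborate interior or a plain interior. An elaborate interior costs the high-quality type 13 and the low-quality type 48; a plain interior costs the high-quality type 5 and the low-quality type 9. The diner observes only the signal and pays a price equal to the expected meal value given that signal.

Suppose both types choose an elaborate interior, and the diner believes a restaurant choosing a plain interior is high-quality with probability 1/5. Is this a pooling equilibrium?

No

At the pooled signal (elaborate interior) the diner holds the prior 2/3 and pays 2/3·48 + 1/3·18 = 38. Off-path (plain interior) belief 1/5 gives 1/5·48 + 4/5·18 = 24.
High-quality: elaborate interior gives 38 − 13 = 25; plain interior gives 24 − 5 = 19. Stays. ✓
Low-quality: elaborate interior gives 38 − 48 = -10; plain interior gives 24 − 9 = 15. Deviates. ✗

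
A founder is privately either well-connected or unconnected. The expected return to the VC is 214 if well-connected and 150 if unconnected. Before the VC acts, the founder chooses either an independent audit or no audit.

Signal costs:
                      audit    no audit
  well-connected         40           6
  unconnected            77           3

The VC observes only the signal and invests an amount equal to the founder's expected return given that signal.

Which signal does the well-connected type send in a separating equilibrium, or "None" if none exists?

audit

Try well-connected → audit, unconnected → no audit:
  If types separate, audit earns payment 214 and no audit earns 150.
  Well-connected: audit gives 214 − 40 = 174; no audit gives 150 − 6 = 144. No deviation. ✓
  Unconnected: no audit gives 150 − 3 = 147; audit gives 214 − 77 = 137. No deviation. ✓
Both hold — the well-connected type sends audit.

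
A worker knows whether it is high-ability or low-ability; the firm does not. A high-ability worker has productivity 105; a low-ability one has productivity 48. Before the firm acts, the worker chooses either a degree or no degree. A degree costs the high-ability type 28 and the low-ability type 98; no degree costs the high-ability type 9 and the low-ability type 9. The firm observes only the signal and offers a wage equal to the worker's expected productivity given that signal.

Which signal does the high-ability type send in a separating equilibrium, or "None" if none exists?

degree

Try high-ability → degree, low-ability → no degree:
  If types separate, degree earns payment 105 and no degree earns 48.
  High-ability: degree gives 105 − 28 = 77; no degree gives 48 − 9 = 39. No deviation. ✓
  Low-ability: no degree gives 48 − 9 = 39; degree gives 105 − 98 = 7. No deviation. ✓
Both hold — the high-ability type sends degree.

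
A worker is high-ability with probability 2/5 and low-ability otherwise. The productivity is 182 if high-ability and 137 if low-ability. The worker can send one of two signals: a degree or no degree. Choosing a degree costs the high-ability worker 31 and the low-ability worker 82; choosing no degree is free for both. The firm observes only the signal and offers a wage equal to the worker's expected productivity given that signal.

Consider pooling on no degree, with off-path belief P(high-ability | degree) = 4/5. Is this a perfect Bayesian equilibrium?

On the equilibrium path (no degree) the firm holds the prior 2/5 and pays 2/5·182 + 3/5·137 = 155. Off-path (degree) belief 4/5 gives 4/5·182 + 1/5·137 = 173.
High-ability: no degree gives 155 − 0 = 155; degree gives 173 − 31 = 142. Stays. ✓
Low-ability: no degree gives 155 − 0 = 155; degree gives 173 − 82 = 91. Stays. ✓
Beliefs are Bayes-consistent on-path and both types best-respond.

Yes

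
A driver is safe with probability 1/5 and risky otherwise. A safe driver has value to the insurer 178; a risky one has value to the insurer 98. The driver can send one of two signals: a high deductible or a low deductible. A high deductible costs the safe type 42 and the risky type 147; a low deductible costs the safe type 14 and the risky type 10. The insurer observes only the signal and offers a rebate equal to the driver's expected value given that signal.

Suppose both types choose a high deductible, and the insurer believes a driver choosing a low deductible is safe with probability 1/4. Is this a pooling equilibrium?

On the equilibrium path (high deductible) the insurer holds the prior 1/5 and pays 1/5·178 + 4/5·98 = 114. Off-path (low deductible) belief 1/4 gives 1/4·178 + 3/4·98 = 118.
Safe: high deductible gives 114 − 42 = 72; low deductible gives 118 − 14 = 104. Deviates. ✗
Risky: high deductible gives 114 − 147 = -33; low deductible gives 118 − 10 = 108. Deviates. ✗

No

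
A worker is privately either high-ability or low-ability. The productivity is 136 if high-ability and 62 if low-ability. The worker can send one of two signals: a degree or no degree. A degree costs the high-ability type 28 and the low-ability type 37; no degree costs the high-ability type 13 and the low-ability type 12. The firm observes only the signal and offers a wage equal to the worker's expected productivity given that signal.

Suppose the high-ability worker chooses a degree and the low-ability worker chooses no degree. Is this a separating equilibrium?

No

Under separation the firm infers type exactly: degree → high-ability (pays 136), no degree → low-ability (pays 62).
High-ability: degree gives 136 − 28 = 108; no degree gives 62 − 13 = 49. No deviation. ✓
Low-ability: no degree gives 62 − 12 = 50; degree gives 136 − 37 = 99. Would deviate. ✗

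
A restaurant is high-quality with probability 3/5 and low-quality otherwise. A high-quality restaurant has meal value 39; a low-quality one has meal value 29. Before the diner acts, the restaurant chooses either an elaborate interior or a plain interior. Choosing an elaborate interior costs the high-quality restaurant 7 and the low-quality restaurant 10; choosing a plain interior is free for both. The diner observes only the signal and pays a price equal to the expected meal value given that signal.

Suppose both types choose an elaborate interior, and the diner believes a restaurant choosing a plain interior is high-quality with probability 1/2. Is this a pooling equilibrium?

At the pooled signal (elaborate interior) the diner holds the prior 3/5 and pays 3/5·39 + 2/5·29 = 35. Off-path (plain interior) belief 1/2 gives 1/2·39 + 1/2·29 = 34.
High-quality: elaborate interior gives 35 − 7 = 28; plain interior gives 34 − 0 = 34. Deviates. ✗
Low-quality: elaborate interior gives 35 − 10 = 25; plain interior gives 34 − 0 = 34. Deviates. ✗

No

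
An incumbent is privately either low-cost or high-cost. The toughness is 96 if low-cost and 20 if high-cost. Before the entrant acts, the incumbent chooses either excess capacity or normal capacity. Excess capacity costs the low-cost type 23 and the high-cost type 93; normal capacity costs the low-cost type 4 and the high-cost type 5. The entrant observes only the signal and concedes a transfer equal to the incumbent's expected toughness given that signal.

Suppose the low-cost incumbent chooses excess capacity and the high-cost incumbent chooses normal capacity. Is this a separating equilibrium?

Yes

Under separation the entrant infers type exactly: excess capacity → low-cost (pays 96), normal capacity → high-cost (pays 20).
Low-cost: excess capacity gives 96 − 23 = 73; normal capacity gives 20 − 4 = 16. No deviation. ✓
High-cost: normal capacity gives 20 − 5 = 15; excess capacity gives 96 − 93 = 3. No deviation. ✓
Both incentive constraints hold.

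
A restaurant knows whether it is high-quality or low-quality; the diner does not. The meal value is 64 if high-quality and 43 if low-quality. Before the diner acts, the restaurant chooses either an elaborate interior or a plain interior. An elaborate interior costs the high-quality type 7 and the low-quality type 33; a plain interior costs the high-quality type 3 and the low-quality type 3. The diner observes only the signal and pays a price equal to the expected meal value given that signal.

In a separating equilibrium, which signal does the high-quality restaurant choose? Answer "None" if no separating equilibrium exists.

Try high-quality → elaborate interior, low-quality → plain interior:
  If types separate, elaborate interior earns payment 64 and plain interior earns 43.
  High-quality: elaborate interior gives 64 − 7 = 57; plain interior gives 43 − 3 = 40. No deviation. ✓
  Low-quality: plain interior gives 43 − 3 = 40; elaborate interior gives 64 − 33 = 31. No deviation. ✓
Both hold — the high-quality type sends elaborate interior.

elaborate interior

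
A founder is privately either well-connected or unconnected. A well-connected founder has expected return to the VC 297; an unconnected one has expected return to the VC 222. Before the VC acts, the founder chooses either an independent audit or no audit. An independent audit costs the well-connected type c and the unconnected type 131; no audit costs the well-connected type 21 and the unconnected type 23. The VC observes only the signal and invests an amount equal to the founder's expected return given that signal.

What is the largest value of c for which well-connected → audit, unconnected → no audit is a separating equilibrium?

96

Under separation: audit → well-connected (pays 297); no audit → unconnected (pays 222).
Unconnected: 222 − 23 = 199 ≥ 297 − 131 = 166. Holds regardless of c. ✓
Well-connected: 297 − c ≥ 222 − 21, so c ≤ 297 − 201 = 96.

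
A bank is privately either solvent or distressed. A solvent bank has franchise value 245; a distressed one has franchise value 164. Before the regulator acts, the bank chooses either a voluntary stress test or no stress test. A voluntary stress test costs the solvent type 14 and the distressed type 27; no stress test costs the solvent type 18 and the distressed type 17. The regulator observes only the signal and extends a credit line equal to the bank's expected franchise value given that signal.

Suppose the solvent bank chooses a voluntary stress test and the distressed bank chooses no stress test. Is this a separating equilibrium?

No

If types separate, stress test earns payment 245 and no stress test earns 164.
Solvent: stress test gives 245 − 14 = 231; no stress test gives 164 − 18 = 146. No deviation. ✓
Distressed: no stress test gives 164 − 17 = 147; stress test gives 245 − 27 = 218. Would deviate. ✗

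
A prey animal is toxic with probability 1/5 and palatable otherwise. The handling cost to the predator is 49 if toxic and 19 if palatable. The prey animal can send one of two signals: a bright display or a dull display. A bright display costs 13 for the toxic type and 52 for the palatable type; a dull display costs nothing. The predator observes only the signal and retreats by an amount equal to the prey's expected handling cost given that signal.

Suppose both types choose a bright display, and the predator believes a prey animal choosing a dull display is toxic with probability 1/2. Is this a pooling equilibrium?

No

On the equilibrium path (bright display) the predator holds the prior 1/5 and pays 1/5·49 + 4/5·19 = 25. Off-path (dull display) belief 1/2 gives 1/2·49 + 1/2·19 = 34.
Toxic: bright display gives 25 − 13 = 12; dull display gives 34 − 0 = 34. Deviates. ✗
Palatable: bright display gives 25 − 52 = -27; dull display gives 34 − 0 = 34. Deviates. ✗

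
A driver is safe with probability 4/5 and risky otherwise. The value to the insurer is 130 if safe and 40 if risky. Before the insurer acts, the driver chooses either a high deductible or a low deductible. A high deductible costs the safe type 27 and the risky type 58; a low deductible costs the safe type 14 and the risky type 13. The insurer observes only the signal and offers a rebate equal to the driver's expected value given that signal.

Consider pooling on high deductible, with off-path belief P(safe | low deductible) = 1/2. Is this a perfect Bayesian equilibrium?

At the pooled signal (high deductible) the insurer holds the prior 4/5 and pays 4/5·130 + 1/5·40 = 112. Off-path (low deductible) belief 1/2 gives 1/2·130 + 1/2·40 = 85.
Safe: high deductible gives 112 − 27 = 85; low deductible gives 85 − 14 = 71. Stays. ✓
Risky: high deductible gives 112 − 58 = 54; low deductible gives 85 − 13 = 72. Deviates. ✗

No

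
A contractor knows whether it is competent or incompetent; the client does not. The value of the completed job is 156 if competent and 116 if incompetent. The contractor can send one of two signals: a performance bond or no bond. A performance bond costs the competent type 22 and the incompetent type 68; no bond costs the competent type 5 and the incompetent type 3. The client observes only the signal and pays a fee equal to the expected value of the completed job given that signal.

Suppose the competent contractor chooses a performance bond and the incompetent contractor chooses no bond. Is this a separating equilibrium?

Yes

If types separate, bond earns payment 156 and no bond earns 116.
Competent: bond gives 156 − 22 = 134; no bond gives 116 − 5 = 111. No deviation. ✓
Incompetent: no bond gives 116 − 3 = 113; bond gives 156 − 68 = 88. No deviation. ✓
Neither type gains from mimicking the other.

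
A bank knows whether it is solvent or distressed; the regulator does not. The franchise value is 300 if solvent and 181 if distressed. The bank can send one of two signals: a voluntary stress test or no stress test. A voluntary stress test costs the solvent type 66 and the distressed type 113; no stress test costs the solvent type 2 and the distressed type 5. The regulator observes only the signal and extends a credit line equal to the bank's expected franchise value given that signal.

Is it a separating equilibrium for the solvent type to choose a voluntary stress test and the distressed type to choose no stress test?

If types separate, stress test earns payment 300 and no stress test earns 181.
Solvent: stress test gives 300 − 66 = 234; no stress test gives 181 − 2 = 179. No deviation. ✓
Distressed: no stress test gives 181 − 5 = 176; stress test gives 300 − 113 = 187. Would deviate. ✗

No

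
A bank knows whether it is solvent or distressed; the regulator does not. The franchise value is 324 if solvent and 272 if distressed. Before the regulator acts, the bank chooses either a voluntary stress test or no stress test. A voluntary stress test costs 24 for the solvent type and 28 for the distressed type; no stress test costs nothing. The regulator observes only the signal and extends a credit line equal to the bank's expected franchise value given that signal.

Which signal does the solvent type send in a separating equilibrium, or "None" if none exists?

Try solvent → stress test, distressed → no stress test:
  If types separate, stress test earns payment 324 and no stress test earns 272.
  Solvent: stress test gives 324 − 24 = 300; no stress test gives 272 − 0 = 272. No deviation. ✓
  Distressed: no stress test gives 272 − 0 = 272; stress test gives 324 − 28 = 296. Would deviate. ✗
Try solvent → no stress test, distressed → stress test:
  If types separate, no stress test earns payment 324 and stress test earns 272.
  Solvent: no stress test gives 324 − 0 = 324; stress test gives 272 − 24 = 248. No deviation. ✓
  Distressed: stress test gives 272 − 28 = 244; no stress test gives 324 − 0 = 324. Would deviate. ✗
Neither assignment is incentive-compatible.

None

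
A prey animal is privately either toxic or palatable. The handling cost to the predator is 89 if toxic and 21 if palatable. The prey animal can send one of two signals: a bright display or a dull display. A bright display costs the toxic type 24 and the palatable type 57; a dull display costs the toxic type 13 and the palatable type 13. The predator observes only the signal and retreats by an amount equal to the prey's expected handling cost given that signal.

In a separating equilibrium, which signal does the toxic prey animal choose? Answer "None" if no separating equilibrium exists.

None

Try toxic → bright display, palatable → dull display:
  Under separation the predator infers type exactly: bright display → toxic (pays 89), dull display → palatable (pays 21).
  Toxic: bright display gives 89 − 24 = 65; dull display gives 21 − 13 = 8. No deviation. ✓
  Palatable: dull display gives 21 − 13 = 8; bright display gives 89 − 57 = 32. Would deviate. ✗
Try toxic → dull display, palatable → bright display:
  Under separation the predator infers type exactly: dull display → toxic (pays 89), bright display → palatable (pays 21).
  Toxic: dull display gives 89 − 13 = 76; bright display gives 21 − 24 = -3. No deviation. ✓
  Palatable: bright display gives 21 − 57 = -36; dull display gives 89 − 13 = 76. Would deviate. ✗
Neither assignment is incentive-compatible.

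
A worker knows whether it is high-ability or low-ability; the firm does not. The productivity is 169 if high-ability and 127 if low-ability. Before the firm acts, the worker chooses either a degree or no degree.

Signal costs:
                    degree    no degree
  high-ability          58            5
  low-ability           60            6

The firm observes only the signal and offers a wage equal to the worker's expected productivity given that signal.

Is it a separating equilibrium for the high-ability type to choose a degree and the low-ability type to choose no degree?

If types separate, degree earns payment 169 and no degree earns 127.
High-ability: degree gives 169 − 58 = 111; no degree gives 127 − 5 = 122. Would deviate. ✗
Low-ability: no degree gives 127 − 6 = 121; degree gives 169 − 60 = 109. No deviation. ✓

No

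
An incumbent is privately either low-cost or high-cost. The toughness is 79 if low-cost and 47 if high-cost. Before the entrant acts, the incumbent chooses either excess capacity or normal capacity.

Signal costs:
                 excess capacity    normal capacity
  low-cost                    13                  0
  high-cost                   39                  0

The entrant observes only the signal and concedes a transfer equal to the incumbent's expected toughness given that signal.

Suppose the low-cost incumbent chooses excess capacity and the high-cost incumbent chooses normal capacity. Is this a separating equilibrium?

Under separation the entrant infers type exactly: excess capacity → low-cost (pays 79), normal capacity → high-cost (pays 47).
Low-cost: excess capacity gives 79 − 13 = 66; normal capacity gives 47 − 0 = 47. No deviation. ✓
High-cost: normal capacity gives 47 − 0 = 47; excess capacity gives 79 − 39 = 40. No deviation. ✓
Neither type gains from mimicking the other.

Yes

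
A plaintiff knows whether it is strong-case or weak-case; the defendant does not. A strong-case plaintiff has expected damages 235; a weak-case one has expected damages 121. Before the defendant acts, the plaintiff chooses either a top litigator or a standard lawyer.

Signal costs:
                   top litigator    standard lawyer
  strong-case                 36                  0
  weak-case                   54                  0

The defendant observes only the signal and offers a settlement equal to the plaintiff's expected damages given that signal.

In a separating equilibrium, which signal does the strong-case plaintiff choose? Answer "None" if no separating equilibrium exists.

None

Try strong-case → top litigator, weak-case → standard lawyer:
  Under separation the defendant infers type exactly: top litigator → strong-case (pays 235), standard lawyer → weak-case (pays 121).
  Strong-case: top litigator gives 235 − 36 = 199; standard lawyer gives 121 − 0 = 121. No deviation. ✓
  Weak-case: standard lawyer gives 121 − 0 = 121; top litigator gives 235 − 54 = 181. Would deviate. ✗
Try strong-case → standard lawyer, weak-case → top litigator:
  Under separation the defendant infers type exactly: standard lawyer → strong-case (pays 235), top litigator → weak-case (pays 121).
  Strong-case: standard lawyer gives 235 − 0 = 235; top litigator gives 121 − 36 = 85. No deviation. ✓
  Weak-case: top litigator gives 121 − 54 = 67; standard lawyer gives 235 − 0 = 235. Would deviate. ✗
Neither assignment is incentive-compatible.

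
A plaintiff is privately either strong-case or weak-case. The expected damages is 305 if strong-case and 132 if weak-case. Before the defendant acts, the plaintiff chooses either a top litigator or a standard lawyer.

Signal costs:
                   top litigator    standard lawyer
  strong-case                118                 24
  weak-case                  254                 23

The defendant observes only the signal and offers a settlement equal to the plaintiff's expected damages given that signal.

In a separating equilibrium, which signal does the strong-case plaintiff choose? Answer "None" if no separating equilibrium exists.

Try strong-case → top litigator, weak-case → standard lawyer:
  If types separate, top litigator earns payment 305 and standard lawyer earns 132.
  Strong-case: top litigator gives 305 − 118 = 187; standard lawyer gives 132 − 24 = 108. No deviation. ✓
  Weak-case: standard lawyer gives 132 − 23 = 109; top litigator gives 305 − 254 = 51. No deviation. ✓
Both hold — the strong-case type sends top litigator.

top litigator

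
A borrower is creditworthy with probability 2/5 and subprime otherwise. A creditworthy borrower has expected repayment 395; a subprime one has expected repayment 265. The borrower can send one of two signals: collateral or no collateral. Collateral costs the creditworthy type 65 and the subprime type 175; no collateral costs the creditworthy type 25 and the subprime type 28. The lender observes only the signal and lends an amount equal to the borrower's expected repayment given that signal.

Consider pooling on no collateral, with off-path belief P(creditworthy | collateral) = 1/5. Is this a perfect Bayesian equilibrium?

At the pooled signal (no collateral) the lender holds the prior 2/5 and pays 2/5·395 + 3/5·265 = 317. Off-path (collateral) belief 1/5 gives 1/5·395 + 4/5·265 = 291.
Creditworthy: no collateral gives 317 − 25 = 292; collateral gives 291 − 65 = 226. Stays. ✓
Subprime: no collateral gives 317 − 28 = 289; collateral gives 291 − 175 = 116. Stays. ✓

Yes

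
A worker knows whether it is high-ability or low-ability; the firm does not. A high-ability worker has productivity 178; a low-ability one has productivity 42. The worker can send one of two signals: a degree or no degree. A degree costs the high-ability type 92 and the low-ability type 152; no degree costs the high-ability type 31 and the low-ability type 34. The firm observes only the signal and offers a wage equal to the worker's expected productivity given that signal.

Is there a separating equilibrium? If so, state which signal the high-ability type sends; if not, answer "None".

None

Try high-ability → degree, low-ability → no degree:
  If types separate, degree earns payment 178 and no degree earns 42.
  High-ability: degree gives 178 − 92 = 86; no degree gives 42 − 31 = 11. No deviation. ✓
  Low-ability: no degree gives 42 − 34 = 8; degree gives 178 − 152 = 26. Would deviate. ✗
Try high-ability → no degree, low-ability → degree:
  If types separate, no degree earns payment 178 and degree earns 42.
  High-ability: no degree gives 178 − 31 = 147; degree gives 42 − 92 = -50. No deviation. ✓
  Low-ability: degree gives 42 − 152 = -110; no degree gives 178 − 34 = 144. Would deviate. ✗
Neither assignment is incentive-compatible.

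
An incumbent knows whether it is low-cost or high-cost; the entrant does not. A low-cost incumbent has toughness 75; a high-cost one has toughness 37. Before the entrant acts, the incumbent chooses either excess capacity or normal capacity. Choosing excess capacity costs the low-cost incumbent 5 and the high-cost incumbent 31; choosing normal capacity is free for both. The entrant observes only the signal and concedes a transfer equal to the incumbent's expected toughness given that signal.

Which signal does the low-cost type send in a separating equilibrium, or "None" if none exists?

None

Try low-cost → excess capacity, high-cost → normal capacity:
  If types separate, excess capacity earns payment 75 and normal capacity earns 37.
  Low-cost: excess capacity gives 75 − 5 = 70; normal capacity gives 37 − 0 = 37. No deviation. ✓
  High-cost: normal capacity gives 37 − 0 = 37; excess capacity gives 75 − 31 = 44. Would deviate. ✗
Try low-cost → normal capacity, high-cost → excess capacity:
  If types separate, normal capacity earns payment 75 and excess capacity earns 37.
  Low-cost: normal capacity gives 75 − 0 = 75; excess capacity gives 37 − 5 = 32. No deviation. ✓
  High-cost: excess capacity gives 37 − 31 = 6; normal capacity gives 75 − 0 = 75. Would deviate. ✗
Neither assignment is incentive-compatible.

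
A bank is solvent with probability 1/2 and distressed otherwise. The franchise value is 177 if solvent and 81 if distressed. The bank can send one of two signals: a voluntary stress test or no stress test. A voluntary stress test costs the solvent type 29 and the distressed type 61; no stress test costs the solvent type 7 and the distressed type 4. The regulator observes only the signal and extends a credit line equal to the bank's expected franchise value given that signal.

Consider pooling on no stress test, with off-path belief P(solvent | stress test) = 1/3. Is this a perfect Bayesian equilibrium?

Yes

On the equilibrium path (no stress test) the regulator holds the prior 1/2 and pays 1/2·177 + 1/2·81 = 129. Off-path (stress test) belief 1/3 gives 1/3·177 + 2/3·81 = 113.
Solvent: no stress test gives 129 − 7 = 122; stress test gives 113 − 29 = 84. Stays. ✓
Distressed: no stress test gives 129 − 4 = 125; stress test gives 113 − 61 = 52. Stays. ✓
Beliefs are Bayes-consistent on-path and both types best-respond.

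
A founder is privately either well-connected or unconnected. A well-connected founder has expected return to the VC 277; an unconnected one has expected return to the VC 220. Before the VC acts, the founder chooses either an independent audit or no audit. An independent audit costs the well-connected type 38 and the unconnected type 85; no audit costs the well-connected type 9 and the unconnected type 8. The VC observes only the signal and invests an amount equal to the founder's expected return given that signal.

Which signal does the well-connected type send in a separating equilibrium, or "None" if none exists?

Try well-connected → audit, unconnected → no audit:
  If types separate, audit earns payment 277 and no audit earns 220.
  Well-connected: audit gives 277 − 38 = 239; no audit gives 220 − 9 = 211. No deviation. ✓
  Unconnected: no audit gives 220 − 8 = 212; audit gives 277 − 85 = 192. No deviation. ✓
Both hold — the well-connected type sends audit.

audit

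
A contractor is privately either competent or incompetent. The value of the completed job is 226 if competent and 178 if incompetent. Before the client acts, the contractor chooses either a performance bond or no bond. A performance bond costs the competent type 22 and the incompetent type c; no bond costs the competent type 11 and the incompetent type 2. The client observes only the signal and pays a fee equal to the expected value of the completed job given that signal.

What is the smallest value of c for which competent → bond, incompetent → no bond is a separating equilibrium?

Under separation: bond → competent (pays 226); no bond → incompetent (pays 178).
Competent: 226 − 22 = 204 ≥ 178 − 11 = 167. Holds regardless of c. ✓
Incompetent: 178 − 2 ≥ 226 − c, so c ≥ 226 − 176 = 50.

50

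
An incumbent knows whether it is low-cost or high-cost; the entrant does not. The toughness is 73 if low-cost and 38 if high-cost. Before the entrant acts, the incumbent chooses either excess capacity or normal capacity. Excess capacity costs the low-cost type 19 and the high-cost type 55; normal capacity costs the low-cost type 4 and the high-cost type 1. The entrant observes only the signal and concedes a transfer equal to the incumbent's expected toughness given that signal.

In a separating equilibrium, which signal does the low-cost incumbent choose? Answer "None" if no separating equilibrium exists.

excess capacity

Try low-cost → excess capacity, high-cost → normal capacity:
  Under separation the entrant infers type exactly: excess capacity → low-cost (pays 73), normal capacity → high-cost (pays 38).
  Low-cost: excess capacity gives 73 − 19 = 54; normal capacity gives 38 − 4 = 34. No deviation. ✓
  High-cost: normal capacity gives 38 − 1 = 37; excess capacity gives 73 − 55 = 18. No deviation. ✓
Both hold — the low-cost type sends excess capacity.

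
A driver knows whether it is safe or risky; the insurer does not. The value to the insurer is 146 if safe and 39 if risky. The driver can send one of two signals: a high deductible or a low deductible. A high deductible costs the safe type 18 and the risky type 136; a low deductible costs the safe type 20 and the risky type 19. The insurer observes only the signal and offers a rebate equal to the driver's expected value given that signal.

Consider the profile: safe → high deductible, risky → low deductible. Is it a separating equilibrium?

Yes

If types separate, high deductible earns payment 146 and low deductible earns 39.
Safe: high deductible gives 146 − 18 = 128; low deductible gives 39 − 20 = 19. No deviation. ✓
Risky: low deductible gives 39 − 19 = 20; high deductible gives 146 − 136 = 10. No deviation. ✓
Neither type gains from mimicking the other.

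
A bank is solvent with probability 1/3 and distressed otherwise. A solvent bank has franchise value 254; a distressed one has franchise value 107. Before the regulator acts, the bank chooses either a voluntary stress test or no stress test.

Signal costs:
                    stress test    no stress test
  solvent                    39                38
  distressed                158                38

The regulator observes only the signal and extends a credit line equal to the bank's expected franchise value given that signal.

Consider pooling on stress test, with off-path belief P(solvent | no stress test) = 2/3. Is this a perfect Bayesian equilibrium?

No

On the equilibrium path (stress test) the regulator holds the prior 1/3 and pays 1/3·254 + 2/3·107 = 156. Off-path (no stress test) belief 2/3 gives 2/3·254 + 1/3·107 = 205.
Solvent: stress test gives 156 − 39 = 117; no stress test gives 205 − 38 = 167. Deviates. ✗
Distressed: stress test gives 156 − 158 = -2; no stress test gives 205 − 38 = 167. Deviates. ✗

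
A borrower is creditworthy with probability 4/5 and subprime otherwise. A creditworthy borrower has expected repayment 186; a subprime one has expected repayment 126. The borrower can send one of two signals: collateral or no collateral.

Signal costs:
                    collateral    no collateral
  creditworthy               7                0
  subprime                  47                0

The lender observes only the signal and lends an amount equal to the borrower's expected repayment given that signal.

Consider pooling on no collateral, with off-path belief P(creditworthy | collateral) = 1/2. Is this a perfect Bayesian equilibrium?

At the pooled signal (no collateral) the lender holds the prior 4/5 and pays 4/5·186 + 1/5·126 = 174. Off-path (collateral) belief 1/2 gives 1/2·186 + 1/2·126 = 156.
Creditworthy: no collateral gives 174 − 0 = 174; collateral gives 156 − 7 = 149. Stays. ✓
Subprime: no collateral gives 174 − 0 = 174; collateral gives 156 − 47 = 109. Stays. ✓

Yes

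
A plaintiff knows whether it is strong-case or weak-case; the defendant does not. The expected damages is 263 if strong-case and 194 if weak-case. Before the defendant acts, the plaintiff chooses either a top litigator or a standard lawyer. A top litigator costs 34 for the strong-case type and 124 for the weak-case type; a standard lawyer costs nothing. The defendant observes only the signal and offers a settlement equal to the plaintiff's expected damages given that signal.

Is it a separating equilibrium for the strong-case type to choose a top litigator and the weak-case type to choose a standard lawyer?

Yes

Under separation the defendant infers type exactly: top litigator → strong-case (pays 263), standard lawyer → weak-case (pays 194).
Strong-case: top litigator gives 263 − 34 = 229; standard lawyer gives 194 − 0 = 194. No deviation. ✓
Weak-case: standard lawyer gives 194 − 0 = 194; top litigator gives 263 − 124 = 139. No deviation. ✓
Neither type gains from mimicking the other.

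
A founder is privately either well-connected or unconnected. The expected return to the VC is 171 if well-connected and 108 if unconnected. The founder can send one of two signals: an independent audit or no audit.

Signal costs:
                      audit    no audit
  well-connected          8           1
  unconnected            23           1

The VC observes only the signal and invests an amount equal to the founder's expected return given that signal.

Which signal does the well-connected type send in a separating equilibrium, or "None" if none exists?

None

Try well-connected → audit, unconnected → no audit:
  Under separation the VC infers type exactly: audit → well-connected (pays 171), no audit → unconnected (pays 108).
  Well-connected: audit gives 171 − 8 = 163; no audit gives 108 − 1 = 107. No deviation. ✓
  Unconnected: no audit gives 108 − 1 = 107; audit gives 171 − 23 = 148. Would deviate. ✗
Try well-connected → no audit, unconnected → audit:
  Under separation the VC infers type exactly: no audit → well-connected (pays 171), audit → unconnected (pays 108).
  Well-connected: no audit gives 171 − 1 = 170; audit gives 108 − 8 = 100. No deviation. ✓
  Unconnected: audit gives 108 − 23 = 85; no audit gives 171 − 1 = 170. Would deviate. ✗
Neither assignment is incentive-compatible.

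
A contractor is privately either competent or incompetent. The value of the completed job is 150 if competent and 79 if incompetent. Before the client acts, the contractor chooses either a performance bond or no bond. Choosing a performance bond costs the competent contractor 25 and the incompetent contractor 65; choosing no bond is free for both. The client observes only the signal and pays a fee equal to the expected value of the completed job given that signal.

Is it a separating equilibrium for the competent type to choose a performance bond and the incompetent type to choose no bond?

No

If types separate, bond earns payment 150 and no bond earns 79.
Competent: bond gives 150 − 25 = 125; no bond gives 79 − 0 = 79. No deviation. ✓
Incompetent: no bond gives 79 − 0 = 79; bond gives 150 − 65 = 85. Would deviate. ✗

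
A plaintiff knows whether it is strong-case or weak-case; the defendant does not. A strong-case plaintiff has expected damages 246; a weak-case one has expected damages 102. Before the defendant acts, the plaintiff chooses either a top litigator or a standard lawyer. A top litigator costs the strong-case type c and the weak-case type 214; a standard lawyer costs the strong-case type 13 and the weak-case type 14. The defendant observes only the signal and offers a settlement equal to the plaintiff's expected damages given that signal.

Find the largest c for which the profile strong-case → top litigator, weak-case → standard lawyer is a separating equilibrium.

Under separation: top litigator → strong-case (pays 246); standard lawyer → weak-case (pays 102).
Weak-case: 102 − 14 = 88 ≥ 246 − 214 = 32. Holds regardless of c. ✓
Strong-case: 246 − c ≥ 102 − 13, so c ≤ 246 − 89 = 157.

157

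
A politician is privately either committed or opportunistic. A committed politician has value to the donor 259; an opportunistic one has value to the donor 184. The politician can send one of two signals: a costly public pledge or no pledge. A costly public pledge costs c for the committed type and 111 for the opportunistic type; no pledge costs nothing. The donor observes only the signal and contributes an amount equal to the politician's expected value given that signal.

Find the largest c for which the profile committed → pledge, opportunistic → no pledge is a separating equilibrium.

Under separation: pledge → committed (pays 259); no pledge → opportunistic (pays 184).
Opportunistic: 184 − 0 = 184 ≥ 259 − 111 = 148. Holds regardless of c. ✓
Committed: 259 − c ≥ 184 − 0, so c ≤ 259 − 184 = 75.

75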